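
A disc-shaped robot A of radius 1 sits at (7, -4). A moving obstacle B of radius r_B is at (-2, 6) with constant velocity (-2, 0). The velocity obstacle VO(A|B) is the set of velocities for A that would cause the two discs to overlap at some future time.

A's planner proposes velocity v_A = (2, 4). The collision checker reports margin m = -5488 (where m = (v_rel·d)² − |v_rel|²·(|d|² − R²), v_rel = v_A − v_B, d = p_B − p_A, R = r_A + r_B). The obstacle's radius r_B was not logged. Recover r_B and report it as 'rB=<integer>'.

m = -5488
d = (-9, 10);  v_rel = (4, 4),  |v_rel|² = 32
v_rel×d = (4)·(10) − (4)·(-9) = 76
since m = R²·32 − 76²:  R² = (5776 + -5488) / 32 = 9
R = √9 = 3  ⇒  r_B = 3 − 1 = 2

rB=2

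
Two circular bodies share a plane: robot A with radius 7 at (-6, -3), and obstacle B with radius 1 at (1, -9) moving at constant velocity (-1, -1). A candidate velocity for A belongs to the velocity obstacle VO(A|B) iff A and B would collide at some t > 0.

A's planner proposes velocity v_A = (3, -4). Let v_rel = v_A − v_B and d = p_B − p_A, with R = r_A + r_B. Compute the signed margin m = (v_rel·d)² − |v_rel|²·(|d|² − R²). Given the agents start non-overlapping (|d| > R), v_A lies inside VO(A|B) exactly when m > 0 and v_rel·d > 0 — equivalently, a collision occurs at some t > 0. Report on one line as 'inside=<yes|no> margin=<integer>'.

d = (7, -6),  |d|² = 85;  R = 7+1 = 8,  c = 85−8² = 21
v_rel = (4, -3),  |v_rel|² = 25;  v_rel·d = (4)·(7) + (-3)·(-6) = 46
25·t² − 92·t + 21 = 0  ⇒  m = 46² − 25·21 = 1591
m = 1591 > 0,  v_rel·d = 46 > 0  ⇒  inside

inside=yes margin=1591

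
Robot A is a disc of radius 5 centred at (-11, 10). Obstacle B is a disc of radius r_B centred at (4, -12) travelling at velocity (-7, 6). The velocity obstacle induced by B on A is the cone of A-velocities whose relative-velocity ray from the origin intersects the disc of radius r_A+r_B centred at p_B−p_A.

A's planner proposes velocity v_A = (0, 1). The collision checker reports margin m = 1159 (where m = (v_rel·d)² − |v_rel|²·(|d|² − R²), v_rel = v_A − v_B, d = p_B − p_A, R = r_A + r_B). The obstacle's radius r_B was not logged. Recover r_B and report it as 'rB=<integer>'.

m = 1159
d = (15, -22);  v_rel = (7, -5),  |v_rel|² = 74
v_rel×d = (7)·(-22) − (-5)·(15) = -79
since m = R²·74 − (-79)²:  R² = (6241 + 1159) / 74 = 100
R = √100 = 10  ⇒  r_B = 10 − 5 = 5

rB=5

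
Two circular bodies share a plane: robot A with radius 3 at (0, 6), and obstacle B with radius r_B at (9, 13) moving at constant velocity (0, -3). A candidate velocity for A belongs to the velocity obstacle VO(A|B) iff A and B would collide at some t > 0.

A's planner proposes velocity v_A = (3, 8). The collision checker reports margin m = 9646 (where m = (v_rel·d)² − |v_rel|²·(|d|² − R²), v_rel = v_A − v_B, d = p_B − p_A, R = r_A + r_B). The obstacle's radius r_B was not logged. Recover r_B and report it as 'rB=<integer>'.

m = 9646
d = (9, 7);  v_rel = (3, 11),  |v_rel|² = 130
v_rel×d = (3)·(7) − (11)·(9) = -78
since m = R²·130 − (-78)²:  R² = (6084 + 9646) / 130 = 121
R = √121 = 11  ⇒  r_B = 11 − 3 = 8

rB=8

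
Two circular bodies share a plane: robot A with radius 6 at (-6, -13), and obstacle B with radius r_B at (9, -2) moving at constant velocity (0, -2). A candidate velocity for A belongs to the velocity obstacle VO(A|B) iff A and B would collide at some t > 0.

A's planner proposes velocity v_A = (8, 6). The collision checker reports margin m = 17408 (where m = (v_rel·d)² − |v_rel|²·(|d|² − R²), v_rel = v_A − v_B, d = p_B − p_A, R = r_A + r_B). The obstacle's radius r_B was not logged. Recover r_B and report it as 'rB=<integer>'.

m = 17408
d = (15, 11);  v_rel = (8, 8),  |v_rel|² = 128
v_rel×d = (8)·(11) − (8)·(15) = -32
since m = R²·128 − (-32)²:  R² = (1024 + 17408) / 128 = 144
R = √144 = 12  ⇒  r_B = 12 − 6 = 6

rB=6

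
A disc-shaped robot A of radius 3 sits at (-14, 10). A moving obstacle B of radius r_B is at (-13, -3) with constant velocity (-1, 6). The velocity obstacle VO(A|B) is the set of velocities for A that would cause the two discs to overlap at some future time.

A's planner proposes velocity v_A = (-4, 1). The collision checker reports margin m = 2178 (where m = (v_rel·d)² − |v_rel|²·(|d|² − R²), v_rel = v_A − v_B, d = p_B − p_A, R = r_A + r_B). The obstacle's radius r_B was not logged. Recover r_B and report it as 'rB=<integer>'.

m = 2178
d = (1, -13);  v_rel = (-3, -5),  |v_rel|² = 34
v_rel×d = (-3)·(-13) − (-5)·(1) = 44
since m = R²·34 − 44²:  R² = (1936 + 2178) / 34 = 121
R = √121 = 11  ⇒  r_B = 11 − 3 = 8

rB=8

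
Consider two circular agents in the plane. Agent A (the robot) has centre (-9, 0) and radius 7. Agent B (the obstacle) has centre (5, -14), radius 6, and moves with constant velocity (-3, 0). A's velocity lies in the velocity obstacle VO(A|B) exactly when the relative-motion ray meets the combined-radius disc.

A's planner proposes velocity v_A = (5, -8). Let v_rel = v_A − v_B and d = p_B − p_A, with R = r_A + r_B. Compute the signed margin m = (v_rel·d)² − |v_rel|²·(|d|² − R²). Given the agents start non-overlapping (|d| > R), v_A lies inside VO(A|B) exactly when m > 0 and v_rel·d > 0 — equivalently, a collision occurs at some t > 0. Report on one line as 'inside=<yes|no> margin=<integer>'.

d = (14, -14),  |d|² = 392;  R = 7+6 = 13,  c = 392−13² = 223
v_rel = (8, -8),  |v_rel|² = 128;  v_rel·d = (8)·(14) + (-8)·(-14) = 224
128·t² − 448·t + 223 = 0  ⇒  m = 224² − 128·223 = 21632
m = 21632 > 0,  v_rel·d = 224 > 0  ⇒  inside

inside=yes margin=21632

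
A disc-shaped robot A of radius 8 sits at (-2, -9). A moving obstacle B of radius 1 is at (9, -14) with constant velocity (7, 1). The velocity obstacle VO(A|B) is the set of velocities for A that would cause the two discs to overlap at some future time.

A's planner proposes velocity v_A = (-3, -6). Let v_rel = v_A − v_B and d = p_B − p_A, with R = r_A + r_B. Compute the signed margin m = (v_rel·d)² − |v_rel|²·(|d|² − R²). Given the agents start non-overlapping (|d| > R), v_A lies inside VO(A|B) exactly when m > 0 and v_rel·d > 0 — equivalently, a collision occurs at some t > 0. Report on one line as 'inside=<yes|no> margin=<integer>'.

d = (11, -5),  |d|² = 146;  R = 8+1 = 9,  c = 146−9² = 65
v_rel = (-10, -7),  |v_rel|² = 149;  v_rel·d = (-10)·(11) + (-7)·(-5) = -75
149·t² + 150·t + 65 = 0  ⇒  m = (-75)² − 149·65 = -4060
m = -4060 < 0,  v_rel·d = -75 < 0  ⇒  outside

inside=no margin=-4060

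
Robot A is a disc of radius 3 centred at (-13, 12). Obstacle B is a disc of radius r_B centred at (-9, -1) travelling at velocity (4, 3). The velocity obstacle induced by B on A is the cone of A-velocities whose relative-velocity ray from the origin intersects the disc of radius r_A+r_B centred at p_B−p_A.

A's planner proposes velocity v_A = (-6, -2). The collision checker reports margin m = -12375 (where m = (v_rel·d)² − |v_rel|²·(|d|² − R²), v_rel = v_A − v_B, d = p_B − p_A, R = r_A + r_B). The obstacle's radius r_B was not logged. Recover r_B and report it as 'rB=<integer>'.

m = -12375
d = (4, -13);  v_rel = (-10, -5),  |v_rel|² = 125
v_rel×d = (-10)·(-13) − (-5)·(4) = 150
since m = R²·125 − 150²:  R² = (22500 + -12375) / 125 = 81
R = √81 = 9  ⇒  r_B = 9 − 3 = 6

rB=6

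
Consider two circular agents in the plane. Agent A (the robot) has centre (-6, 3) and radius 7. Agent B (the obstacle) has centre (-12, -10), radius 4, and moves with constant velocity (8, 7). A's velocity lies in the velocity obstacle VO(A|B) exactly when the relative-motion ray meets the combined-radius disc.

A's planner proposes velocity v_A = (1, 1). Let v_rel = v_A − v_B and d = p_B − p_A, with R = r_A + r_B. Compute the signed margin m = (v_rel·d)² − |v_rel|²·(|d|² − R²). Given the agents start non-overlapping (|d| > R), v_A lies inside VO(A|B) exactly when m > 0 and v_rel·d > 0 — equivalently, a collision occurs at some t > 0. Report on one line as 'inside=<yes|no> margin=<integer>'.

d = (-6, -13),  |d|² = 205;  R = 7+4 = 11,  c = 205−11² = 84
v_rel = (-7, -6),  |v_rel|² = 85;  v_rel·d = (-7)·(-6) + (-6)·(-13) = 120
85·t² − 240·t + 84 = 0  ⇒  m = 120² − 85·84 = 7260
m = 7260 > 0,  v_rel·d = 120 > 0  ⇒  inside

inside=yes margin=7260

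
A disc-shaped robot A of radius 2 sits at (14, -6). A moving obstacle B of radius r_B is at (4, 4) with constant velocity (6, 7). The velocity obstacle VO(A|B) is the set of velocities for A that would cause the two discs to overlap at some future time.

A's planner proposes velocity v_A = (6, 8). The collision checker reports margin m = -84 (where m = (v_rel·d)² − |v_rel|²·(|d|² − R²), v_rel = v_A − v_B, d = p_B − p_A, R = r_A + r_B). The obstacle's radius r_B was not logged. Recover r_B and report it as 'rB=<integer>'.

m = -84
d = (-10, 10);  v_rel = (0, 1),  |v_rel|² = 1
v_rel×d = (0)·(10) − (1)·(-10) = 10
since m = R²·1 − 10²:  R² = (100 + -84) / 1 = 16
R = √16 = 4  ⇒  r_B = 4 − 2 = 2

rB=2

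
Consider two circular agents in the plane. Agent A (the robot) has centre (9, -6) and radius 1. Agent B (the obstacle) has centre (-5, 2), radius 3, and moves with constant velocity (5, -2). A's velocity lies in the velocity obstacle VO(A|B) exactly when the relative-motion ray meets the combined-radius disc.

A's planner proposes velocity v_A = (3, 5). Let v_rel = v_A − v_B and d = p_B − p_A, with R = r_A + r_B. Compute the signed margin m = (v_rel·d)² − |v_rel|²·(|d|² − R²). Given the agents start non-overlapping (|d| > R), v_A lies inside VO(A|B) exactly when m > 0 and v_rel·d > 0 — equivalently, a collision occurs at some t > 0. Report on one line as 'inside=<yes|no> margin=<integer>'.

d = (-14, 8),  |d|² = 260;  R = 1+3 = 4,  c = 260−4² = 244
v_rel = (-2, 7),  |v_rel|² = 53;  v_rel·d = (-2)·(-14) + (7)·(8) = 84
53·t² − 168·t + 244 = 0  ⇒  m = 84² − 53·244 = -5876
m = -5876 < 0,  v_rel·d = 84 > 0  ⇒  outside

inside=no margin=-5876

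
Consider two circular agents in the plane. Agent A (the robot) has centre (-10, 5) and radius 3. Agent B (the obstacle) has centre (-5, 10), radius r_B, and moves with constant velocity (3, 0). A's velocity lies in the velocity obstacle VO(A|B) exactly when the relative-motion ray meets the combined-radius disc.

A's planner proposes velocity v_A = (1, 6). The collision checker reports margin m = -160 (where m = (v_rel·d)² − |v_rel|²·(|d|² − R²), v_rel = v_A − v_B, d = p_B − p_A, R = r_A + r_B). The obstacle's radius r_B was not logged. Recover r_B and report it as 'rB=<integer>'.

m = -160
d = (5, 5);  v_rel = (-2, 6),  |v_rel|² = 40
v_rel×d = (-2)·(5) − (6)·(5) = -40
since m = R²·40 − (-40)²:  R² = (1600 + -160) / 40 = 36
R = √36 = 6  ⇒  r_B = 6 − 3 = 3

rB=3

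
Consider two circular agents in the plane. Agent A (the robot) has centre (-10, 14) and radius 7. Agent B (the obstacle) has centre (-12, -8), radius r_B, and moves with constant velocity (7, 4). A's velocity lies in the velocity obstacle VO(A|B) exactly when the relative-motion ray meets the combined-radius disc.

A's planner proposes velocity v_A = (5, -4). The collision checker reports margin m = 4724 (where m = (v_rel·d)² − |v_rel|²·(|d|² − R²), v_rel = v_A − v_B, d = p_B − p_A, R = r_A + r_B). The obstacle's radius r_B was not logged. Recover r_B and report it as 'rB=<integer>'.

m = 4724
d = (-2, -22);  v_rel = (-2, -8),  |v_rel|² = 68
v_rel×d = (-2)·(-22) − (-8)·(-2) = 28
since m = R²·68 − 28²:  R² = (784 + 4724) / 68 = 81
R = √81 = 9  ⇒  r_B = 9 − 7 = 2

rB=2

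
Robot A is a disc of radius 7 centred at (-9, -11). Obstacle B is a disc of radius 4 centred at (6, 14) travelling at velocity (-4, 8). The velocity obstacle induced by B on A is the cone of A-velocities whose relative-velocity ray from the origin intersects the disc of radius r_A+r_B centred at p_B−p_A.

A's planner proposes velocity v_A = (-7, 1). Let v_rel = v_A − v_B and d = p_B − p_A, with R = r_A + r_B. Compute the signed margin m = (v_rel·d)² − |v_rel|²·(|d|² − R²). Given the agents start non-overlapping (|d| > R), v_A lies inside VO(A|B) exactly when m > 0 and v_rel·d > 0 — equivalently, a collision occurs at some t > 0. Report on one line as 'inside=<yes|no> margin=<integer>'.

d = (15, 25),  |d|² = 850;  R = 7+4 = 11,  c = 850−11² = 729
v_rel = (-3, -7),  |v_rel|² = 58;  v_rel·d = (-3)·(15) + (-7)·(25) = -220
58·t² + 440·t + 729 = 0  ⇒  m = (-220)² − 58·729 = 6118
m = 6118 > 0,  v_rel·d = -220 < 0  ⇒  outside

inside=no margin=6118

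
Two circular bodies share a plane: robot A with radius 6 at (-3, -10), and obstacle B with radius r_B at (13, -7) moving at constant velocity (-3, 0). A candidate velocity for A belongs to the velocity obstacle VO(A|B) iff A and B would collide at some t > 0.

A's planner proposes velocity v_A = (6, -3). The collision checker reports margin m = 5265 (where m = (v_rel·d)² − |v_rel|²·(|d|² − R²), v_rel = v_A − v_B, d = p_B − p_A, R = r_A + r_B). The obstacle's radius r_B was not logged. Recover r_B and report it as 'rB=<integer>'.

m = 5265
d = (16, 3);  v_rel = (9, -3),  |v_rel|² = 90
v_rel×d = (9)·(3) − (-3)·(16) = 75
since m = R²·90 − 75²:  R² = (5625 + 5265) / 90 = 121
R = √121 = 11  ⇒  r_B = 11 − 6 = 5

rB=5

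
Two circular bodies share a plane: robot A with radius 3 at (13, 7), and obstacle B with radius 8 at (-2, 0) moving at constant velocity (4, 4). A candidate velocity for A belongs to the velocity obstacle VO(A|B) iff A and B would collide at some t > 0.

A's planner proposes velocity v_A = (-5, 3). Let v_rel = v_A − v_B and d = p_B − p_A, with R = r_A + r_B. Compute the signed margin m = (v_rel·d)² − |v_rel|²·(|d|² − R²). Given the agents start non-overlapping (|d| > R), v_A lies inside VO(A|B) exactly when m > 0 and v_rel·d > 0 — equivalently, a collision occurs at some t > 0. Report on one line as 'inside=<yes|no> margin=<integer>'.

d = (-15, -7),  |d|² = 274;  R = 3+8 = 11,  c = 274−11² = 153
v_rel = (-9, -1),  |v_rel|² = 82;  v_rel·d = (-9)·(-15) + (-1)·(-7) = 142
82·t² − 284·t + 153 = 0  ⇒  m = 142² − 82·153 = 7618
m = 7618 > 0,  v_rel·d = 142 > 0  ⇒  inside

inside=yes margin=7618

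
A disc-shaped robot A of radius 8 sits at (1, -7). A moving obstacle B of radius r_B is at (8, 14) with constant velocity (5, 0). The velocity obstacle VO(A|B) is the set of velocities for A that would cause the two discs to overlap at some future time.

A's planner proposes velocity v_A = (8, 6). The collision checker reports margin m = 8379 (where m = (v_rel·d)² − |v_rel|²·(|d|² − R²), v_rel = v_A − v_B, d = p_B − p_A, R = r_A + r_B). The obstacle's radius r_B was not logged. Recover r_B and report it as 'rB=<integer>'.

m = 8379
d = (7, 21);  v_rel = (3, 6),  |v_rel|² = 45
v_rel×d = (3)·(21) − (6)·(7) = 21
since m = R²·45 − 21²:  R² = (441 + 8379) / 45 = 196
R = √196 = 14  ⇒  r_B = 14 − 8 = 6

rB=6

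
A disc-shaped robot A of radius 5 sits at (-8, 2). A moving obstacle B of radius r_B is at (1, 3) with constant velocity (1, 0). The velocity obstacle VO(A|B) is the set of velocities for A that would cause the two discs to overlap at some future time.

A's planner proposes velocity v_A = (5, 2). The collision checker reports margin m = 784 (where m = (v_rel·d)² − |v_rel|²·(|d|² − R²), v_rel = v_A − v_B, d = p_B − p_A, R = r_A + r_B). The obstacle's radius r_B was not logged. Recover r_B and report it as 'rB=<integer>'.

m = 784
d = (9, 1);  v_rel = (4, 2),  |v_rel|² = 20
v_rel×d = (4)·(1) − (2)·(9) = -14
since m = R²·20 − (-14)²:  R² = (196 + 784) / 20 = 49
R = √49 = 7  ⇒  r_B = 7 − 5 = 2

rB=2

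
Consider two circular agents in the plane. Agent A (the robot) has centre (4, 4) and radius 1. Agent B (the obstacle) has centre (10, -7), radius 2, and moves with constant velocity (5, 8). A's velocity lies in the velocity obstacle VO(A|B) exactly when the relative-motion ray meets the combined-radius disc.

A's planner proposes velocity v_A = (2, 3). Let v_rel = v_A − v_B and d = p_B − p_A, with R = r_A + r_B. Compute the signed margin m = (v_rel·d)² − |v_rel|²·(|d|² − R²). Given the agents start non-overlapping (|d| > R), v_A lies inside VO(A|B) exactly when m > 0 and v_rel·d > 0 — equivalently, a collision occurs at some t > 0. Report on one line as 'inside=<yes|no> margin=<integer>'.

d = (6, -11),  |d|² = 157;  R = 1+2 = 3,  c = 157−3² = 148
v_rel = (-3, -5),  |v_rel|² = 34;  v_rel·d = (-3)·(6) + (-5)·(-11) = 37
34·t² − 74·t + 148 = 0  ⇒  m = 37² − 34·148 = -3663
m = -3663 < 0,  v_rel·d = 37 > 0  ⇒  outside

inside=no margin=-3663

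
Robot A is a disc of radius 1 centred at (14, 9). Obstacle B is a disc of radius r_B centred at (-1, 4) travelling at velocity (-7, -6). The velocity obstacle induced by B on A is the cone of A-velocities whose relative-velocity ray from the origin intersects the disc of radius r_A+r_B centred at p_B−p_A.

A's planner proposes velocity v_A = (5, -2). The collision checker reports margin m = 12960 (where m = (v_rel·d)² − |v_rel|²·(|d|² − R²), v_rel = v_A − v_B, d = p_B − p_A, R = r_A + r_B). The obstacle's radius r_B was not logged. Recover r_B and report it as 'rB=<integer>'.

m = 12960
d = (-15, -5);  v_rel = (12, 4),  |v_rel|² = 160
v_rel×d = (12)·(-5) − (4)·(-15) = 0
since m = R²·160 − 0²:  R² = (0 + 12960) / 160 = 81
R = √81 = 9  ⇒  r_B = 9 − 1 = 8

rB=8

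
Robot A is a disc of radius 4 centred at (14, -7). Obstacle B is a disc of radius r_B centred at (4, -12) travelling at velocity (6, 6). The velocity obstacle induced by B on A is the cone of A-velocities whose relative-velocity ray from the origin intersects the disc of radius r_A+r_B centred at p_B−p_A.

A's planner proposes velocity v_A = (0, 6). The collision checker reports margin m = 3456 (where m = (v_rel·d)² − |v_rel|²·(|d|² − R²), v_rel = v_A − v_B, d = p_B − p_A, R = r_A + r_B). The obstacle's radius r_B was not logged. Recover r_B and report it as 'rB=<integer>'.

m = 3456
d = (-10, -5);  v_rel = (-6, 0),  |v_rel|² = 36
v_rel×d = (-6)·(-5) − (0)·(-10) = 30
since m = R²·36 − 30²:  R² = (900 + 3456) / 36 = 121
R = √121 = 11  ⇒  r_B = 11 − 4 = 7

rB=7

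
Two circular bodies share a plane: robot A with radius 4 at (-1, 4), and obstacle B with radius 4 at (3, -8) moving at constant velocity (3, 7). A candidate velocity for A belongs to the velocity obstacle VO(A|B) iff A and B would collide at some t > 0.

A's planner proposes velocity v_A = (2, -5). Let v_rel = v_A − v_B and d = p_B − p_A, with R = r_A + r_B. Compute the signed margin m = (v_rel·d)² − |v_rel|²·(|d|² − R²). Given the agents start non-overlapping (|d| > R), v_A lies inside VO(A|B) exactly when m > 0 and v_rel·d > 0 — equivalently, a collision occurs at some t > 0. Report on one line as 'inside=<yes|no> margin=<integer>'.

d = (4, -12),  |d|² = 160;  R = 4+4 = 8,  c = 160−8² = 96
v_rel = (-1, -12),  |v_rel|² = 145;  v_rel·d = (-1)·(4) + (-12)·(-12) = 140
145·t² − 280·t + 96 = 0  ⇒  m = 140² − 145·96 = 5680
m = 5680 > 0,  v_rel·d = 140 > 0  ⇒  inside

inside=yes margin=5680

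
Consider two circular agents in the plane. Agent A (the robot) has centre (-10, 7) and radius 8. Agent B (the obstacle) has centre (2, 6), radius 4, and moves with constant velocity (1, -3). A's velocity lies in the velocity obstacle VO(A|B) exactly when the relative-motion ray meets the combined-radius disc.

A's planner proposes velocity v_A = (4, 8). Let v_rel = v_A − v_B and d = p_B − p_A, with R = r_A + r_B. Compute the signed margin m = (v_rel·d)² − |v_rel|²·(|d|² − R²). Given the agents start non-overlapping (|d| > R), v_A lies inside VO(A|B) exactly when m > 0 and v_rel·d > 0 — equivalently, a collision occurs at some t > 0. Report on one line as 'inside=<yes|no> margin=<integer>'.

d = (12, -1),  |d|² = 145;  R = 8+4 = 12,  c = 145−12² = 1
v_rel = (3, 11),  |v_rel|² = 130;  v_rel·d = (3)·(12) + (11)·(-1) = 25
130·t² − 50·t + 1 = 0  ⇒  m = 25² − 130·1 = 495
m = 495 > 0,  v_rel·d = 25 > 0  ⇒  inside

inside=yes margin=495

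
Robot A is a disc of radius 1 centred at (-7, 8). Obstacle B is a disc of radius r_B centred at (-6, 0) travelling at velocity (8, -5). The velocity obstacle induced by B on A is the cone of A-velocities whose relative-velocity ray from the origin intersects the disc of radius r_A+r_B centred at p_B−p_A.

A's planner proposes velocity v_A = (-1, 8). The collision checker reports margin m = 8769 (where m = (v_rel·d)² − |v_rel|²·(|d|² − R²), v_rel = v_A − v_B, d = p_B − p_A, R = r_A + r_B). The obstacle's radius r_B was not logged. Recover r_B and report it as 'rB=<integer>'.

m = 8769
d = (1, -8);  v_rel = (-9, 13),  |v_rel|² = 250
v_rel×d = (-9)·(-8) − (13)·(1) = 59
since m = R²·250 − 59²:  R² = (3481 + 8769) / 250 = 49
R = √49 = 7  ⇒  r_B = 7 − 1 = 6

rB=6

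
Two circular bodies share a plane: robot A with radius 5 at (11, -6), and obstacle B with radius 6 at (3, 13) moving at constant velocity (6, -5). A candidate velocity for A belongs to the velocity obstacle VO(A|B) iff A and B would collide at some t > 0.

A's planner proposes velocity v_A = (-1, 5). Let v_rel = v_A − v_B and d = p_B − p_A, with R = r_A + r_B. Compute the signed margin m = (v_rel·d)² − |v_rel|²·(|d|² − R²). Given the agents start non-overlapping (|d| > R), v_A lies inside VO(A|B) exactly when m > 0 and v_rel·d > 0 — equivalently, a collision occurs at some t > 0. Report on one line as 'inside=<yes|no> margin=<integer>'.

d = (-8, 19),  |d|² = 425;  R = 5+6 = 11,  c = 425−11² = 304
v_rel = (-7, 10),  |v_rel|² = 149;  v_rel·d = (-7)·(-8) + (10)·(19) = 246
149·t² − 492·t + 304 = 0  ⇒  m = 246² − 149·304 = 15220
m = 15220 > 0,  v_rel·d = 246 > 0  ⇒  inside

inside=yes margin=15220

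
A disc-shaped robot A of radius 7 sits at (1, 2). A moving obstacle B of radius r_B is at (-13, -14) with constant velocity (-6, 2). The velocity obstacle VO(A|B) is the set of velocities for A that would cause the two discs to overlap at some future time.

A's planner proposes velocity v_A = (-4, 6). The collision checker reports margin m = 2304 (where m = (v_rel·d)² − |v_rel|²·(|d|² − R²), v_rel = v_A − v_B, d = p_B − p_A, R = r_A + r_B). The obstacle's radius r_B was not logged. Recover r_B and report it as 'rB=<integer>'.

m = 2304
d = (-14, -16);  v_rel = (2, 4),  |v_rel|² = 20
v_rel×d = (2)·(-16) − (4)·(-14) = 24
since m = R²·20 − 24²:  R² = (576 + 2304) / 20 = 144
R = √144 = 12  ⇒  r_B = 12 − 7 = 5

rB=5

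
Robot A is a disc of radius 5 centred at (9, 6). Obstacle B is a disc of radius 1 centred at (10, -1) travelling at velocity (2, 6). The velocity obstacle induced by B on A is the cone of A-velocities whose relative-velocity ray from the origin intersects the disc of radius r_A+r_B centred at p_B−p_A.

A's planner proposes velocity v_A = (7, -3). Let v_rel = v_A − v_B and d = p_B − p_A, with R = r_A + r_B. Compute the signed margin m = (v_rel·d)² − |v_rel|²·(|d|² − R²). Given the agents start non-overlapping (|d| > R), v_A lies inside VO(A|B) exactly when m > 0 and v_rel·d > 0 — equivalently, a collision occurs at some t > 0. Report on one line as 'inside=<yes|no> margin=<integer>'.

d = (1, -7),  |d|² = 50;  R = 5+1 = 6,  c = 50−6² = 14
v_rel = (5, -9),  |v_rel|² = 106;  v_rel·d = (5)·(1) + (-9)·(-7) = 68
106·t² − 136·t + 14 = 0  ⇒  m = 68² − 106·14 = 3140
m = 3140 > 0,  v_rel·d = 68 > 0  ⇒  inside

inside=yes margin=3140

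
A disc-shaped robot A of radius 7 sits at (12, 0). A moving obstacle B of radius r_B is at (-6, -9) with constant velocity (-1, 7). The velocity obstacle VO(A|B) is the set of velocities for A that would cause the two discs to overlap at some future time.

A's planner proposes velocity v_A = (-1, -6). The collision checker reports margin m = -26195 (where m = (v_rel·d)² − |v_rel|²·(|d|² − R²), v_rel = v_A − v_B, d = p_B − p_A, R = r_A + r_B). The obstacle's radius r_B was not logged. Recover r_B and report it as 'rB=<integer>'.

m = -26195
d = (-18, -9);  v_rel = (0, -13),  |v_rel|² = 169
v_rel×d = (0)·(-9) − (-13)·(-18) = -234
since m = R²·169 − (-234)²:  R² = (54756 + -26195) / 169 = 169
R = √169 = 13  ⇒  r_B = 13 − 7 = 6

rB=6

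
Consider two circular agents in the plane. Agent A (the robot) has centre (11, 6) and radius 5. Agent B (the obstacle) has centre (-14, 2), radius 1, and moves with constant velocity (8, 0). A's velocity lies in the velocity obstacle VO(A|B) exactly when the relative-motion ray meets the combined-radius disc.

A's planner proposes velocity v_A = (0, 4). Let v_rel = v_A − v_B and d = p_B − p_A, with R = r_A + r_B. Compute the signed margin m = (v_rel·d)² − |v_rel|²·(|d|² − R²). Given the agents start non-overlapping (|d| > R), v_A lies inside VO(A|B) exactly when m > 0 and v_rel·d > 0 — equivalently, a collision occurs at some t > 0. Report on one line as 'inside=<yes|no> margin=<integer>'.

d = (-25, -4),  |d|² = 641;  R = 5+1 = 6,  c = 641−6² = 605
v_rel = (-8, 4),  |v_rel|² = 80;  v_rel·d = (-8)·(-25) + (4)·(-4) = 184
80·t² − 368·t + 605 = 0  ⇒  m = 184² − 80·605 = -14544
m = -14544 < 0,  v_rel·d = 184 > 0  ⇒  outside

inside=no margin=-14544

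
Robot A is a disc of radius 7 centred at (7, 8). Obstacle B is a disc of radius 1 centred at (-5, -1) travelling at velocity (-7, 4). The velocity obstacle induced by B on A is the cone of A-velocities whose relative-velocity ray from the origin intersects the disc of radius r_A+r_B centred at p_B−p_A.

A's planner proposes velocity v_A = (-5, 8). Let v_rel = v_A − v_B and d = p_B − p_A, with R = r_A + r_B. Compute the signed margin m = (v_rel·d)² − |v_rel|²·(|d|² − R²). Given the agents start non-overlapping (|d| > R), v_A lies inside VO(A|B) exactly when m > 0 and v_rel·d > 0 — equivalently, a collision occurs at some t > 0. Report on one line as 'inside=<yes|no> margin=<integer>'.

d = (-12, -9),  |d|² = 225;  R = 7+1 = 8,  c = 225−8² = 161
v_rel = (2, 4),  |v_rel|² = 20;  v_rel·d = (2)·(-12) + (4)·(-9) = -60
20·t² + 120·t + 161 = 0  ⇒  m = (-60)² − 20·161 = 380
m = 380 > 0,  v_rel·d = -60 < 0  ⇒  outside

inside=no margin=380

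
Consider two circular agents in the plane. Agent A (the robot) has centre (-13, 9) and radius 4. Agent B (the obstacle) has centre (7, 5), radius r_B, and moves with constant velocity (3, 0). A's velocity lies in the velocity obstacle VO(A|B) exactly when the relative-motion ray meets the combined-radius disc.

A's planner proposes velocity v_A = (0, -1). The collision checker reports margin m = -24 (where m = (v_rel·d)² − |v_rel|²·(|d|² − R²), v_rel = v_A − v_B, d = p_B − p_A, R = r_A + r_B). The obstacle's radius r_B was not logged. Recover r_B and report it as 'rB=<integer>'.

m = -24
d = (20, -4);  v_rel = (-3, -1),  |v_rel|² = 10
v_rel×d = (-3)·(-4) − (-1)·(20) = 32
since m = R²·10 − 32²:  R² = (1024 + -24) / 10 = 100
R = √100 = 10  ⇒  r_B = 10 − 4 = 6

rB=6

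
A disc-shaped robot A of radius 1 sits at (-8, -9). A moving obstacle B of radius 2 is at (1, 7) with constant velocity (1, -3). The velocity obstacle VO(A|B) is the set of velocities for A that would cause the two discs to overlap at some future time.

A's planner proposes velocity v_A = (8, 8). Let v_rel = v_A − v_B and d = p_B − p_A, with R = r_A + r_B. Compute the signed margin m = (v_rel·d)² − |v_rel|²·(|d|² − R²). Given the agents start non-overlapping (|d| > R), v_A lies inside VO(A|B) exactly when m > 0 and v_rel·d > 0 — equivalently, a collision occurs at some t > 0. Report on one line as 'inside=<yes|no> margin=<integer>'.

d = (9, 16),  |d|² = 337;  R = 1+2 = 3,  c = 337−3² = 328
v_rel = (7, 11),  |v_rel|² = 170;  v_rel·d = (7)·(9) + (11)·(16) = 239
170·t² − 478·t + 328 = 0  ⇒  m = 239² − 170·328 = 1361
m = 1361 > 0,  v_rel·d = 239 > 0  ⇒  inside

inside=yes margin=1361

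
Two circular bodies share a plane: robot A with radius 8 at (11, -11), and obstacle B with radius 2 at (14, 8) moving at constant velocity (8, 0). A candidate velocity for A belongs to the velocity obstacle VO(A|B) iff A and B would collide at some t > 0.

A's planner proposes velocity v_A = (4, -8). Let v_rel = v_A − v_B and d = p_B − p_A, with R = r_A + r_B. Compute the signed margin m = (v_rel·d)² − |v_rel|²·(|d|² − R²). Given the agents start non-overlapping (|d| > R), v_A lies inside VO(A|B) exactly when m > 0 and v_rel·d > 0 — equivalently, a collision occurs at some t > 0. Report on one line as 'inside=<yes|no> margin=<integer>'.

d = (3, 19),  |d|² = 370;  R = 8+2 = 10,  c = 370−10² = 270
v_rel = (-4, -8),  |v_rel|² = 80;  v_rel·d = (-4)·(3) + (-8)·(19) = -164
80·t² + 328·t + 270 = 0  ⇒  m = (-164)² − 80·270 = 5296
m = 5296 > 0,  v_rel·d = -164 < 0  ⇒  outside

inside=no margin=5296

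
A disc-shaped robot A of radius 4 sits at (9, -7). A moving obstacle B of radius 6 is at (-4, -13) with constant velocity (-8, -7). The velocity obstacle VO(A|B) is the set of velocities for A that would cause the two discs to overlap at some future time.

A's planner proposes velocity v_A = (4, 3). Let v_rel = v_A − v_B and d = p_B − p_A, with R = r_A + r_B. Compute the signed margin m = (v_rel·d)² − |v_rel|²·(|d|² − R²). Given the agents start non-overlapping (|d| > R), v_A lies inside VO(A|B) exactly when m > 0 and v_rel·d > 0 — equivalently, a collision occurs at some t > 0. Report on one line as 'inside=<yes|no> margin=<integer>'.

d = (-13, -6),  |d|² = 205;  R = 4+6 = 10,  c = 205−10² = 105
v_rel = (12, 10),  |v_rel|² = 244;  v_rel·d = (12)·(-13) + (10)·(-6) = -216
244·t² + 432·t + 105 = 0  ⇒  m = (-216)² − 244·105 = 21036
m = 21036 > 0,  v_rel·d = -216 < 0  ⇒  outside

inside=no margin=21036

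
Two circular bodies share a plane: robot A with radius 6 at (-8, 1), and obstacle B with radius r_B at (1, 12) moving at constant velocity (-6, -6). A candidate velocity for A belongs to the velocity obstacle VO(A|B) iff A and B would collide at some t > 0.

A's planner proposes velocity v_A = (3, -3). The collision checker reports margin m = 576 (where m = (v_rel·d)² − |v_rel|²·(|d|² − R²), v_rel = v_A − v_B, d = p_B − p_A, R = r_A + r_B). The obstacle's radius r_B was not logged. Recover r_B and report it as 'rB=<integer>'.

m = 576
d = (9, 11);  v_rel = (9, 3),  |v_rel|² = 90
v_rel×d = (9)·(11) − (3)·(9) = 72
since m = R²·90 − 72²:  R² = (5184 + 576) / 90 = 64
R = √64 = 8  ⇒  r_B = 8 − 6 = 2

rB=2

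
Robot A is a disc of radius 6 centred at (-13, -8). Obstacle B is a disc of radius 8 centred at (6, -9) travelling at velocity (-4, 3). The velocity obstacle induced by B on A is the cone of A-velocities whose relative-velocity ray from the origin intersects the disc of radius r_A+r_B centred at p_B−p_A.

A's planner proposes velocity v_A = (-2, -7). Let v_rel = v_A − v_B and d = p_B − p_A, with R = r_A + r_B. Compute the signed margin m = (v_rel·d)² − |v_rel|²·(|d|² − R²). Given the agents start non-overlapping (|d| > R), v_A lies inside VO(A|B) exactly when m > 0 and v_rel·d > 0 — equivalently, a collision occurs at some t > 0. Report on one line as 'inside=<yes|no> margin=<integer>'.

d = (19, -1),  |d|² = 362;  R = 6+8 = 14,  c = 362−14² = 166
v_rel = (2, -10),  |v_rel|² = 104;  v_rel·d = (2)·(19) + (-10)·(-1) = 48
104·t² − 96·t + 166 = 0  ⇒  m = 48² − 104·166 = -14960
m = -14960 < 0,  v_rel·d = 48 > 0  ⇒  outside

inside=no margin=-14960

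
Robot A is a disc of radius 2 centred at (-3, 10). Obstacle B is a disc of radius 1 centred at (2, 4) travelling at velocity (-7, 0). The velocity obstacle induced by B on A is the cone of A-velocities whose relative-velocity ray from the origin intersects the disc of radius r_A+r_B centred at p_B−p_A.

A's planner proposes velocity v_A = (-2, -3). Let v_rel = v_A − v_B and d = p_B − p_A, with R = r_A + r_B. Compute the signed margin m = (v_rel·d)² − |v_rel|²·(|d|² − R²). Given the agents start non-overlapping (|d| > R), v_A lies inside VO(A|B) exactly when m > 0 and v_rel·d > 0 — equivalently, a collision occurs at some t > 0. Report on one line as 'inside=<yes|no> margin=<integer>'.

d = (5, -6),  |d|² = 61;  R = 2+1 = 3,  c = 61−3² = 52
v_rel = (5, -3),  |v_rel|² = 34;  v_rel·d = (5)·(5) + (-3)·(-6) = 43
34·t² − 86·t + 52 = 0  ⇒  m = 43² − 34·52 = 81
m = 81 > 0,  v_rel·d = 43 > 0  ⇒  inside

inside=yes margin=81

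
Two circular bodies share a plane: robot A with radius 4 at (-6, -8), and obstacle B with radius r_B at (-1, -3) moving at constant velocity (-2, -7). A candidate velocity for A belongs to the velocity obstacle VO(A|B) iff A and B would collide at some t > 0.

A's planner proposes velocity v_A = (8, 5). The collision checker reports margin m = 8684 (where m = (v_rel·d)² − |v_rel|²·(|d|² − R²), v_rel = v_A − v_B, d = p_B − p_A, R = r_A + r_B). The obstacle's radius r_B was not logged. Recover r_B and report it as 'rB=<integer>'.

m = 8684
d = (5, 5);  v_rel = (10, 12),  |v_rel|² = 244
v_rel×d = (10)·(5) − (12)·(5) = -10
since m = R²·244 − (-10)²:  R² = (100 + 8684) / 244 = 36
R = √36 = 6  ⇒  r_B = 6 − 4 = 2

rB=2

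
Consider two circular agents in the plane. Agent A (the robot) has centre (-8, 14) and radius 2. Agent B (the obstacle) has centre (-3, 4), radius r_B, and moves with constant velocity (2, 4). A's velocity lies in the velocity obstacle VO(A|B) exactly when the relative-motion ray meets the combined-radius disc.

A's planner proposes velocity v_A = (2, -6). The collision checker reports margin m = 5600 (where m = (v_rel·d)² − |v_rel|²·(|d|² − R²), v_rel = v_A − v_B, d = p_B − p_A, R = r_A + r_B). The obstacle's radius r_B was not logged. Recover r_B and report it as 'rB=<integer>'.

m = 5600
d = (5, -10);  v_rel = (0, -10),  |v_rel|² = 100
v_rel×d = (0)·(-10) − (-10)·(5) = 50
since m = R²·100 − 50²:  R² = (2500 + 5600) / 100 = 81
R = √81 = 9  ⇒  r_B = 9 − 2 = 7

rB=7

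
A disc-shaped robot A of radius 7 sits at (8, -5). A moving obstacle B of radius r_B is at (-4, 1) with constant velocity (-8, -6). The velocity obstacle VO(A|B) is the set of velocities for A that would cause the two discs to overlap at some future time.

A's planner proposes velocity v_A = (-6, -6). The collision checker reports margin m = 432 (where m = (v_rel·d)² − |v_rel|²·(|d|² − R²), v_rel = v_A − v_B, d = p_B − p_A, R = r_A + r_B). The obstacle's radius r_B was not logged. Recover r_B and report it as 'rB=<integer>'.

m = 432
d = (-12, 6);  v_rel = (2, 0),  |v_rel|² = 4
v_rel×d = (2)·(6) − (0)·(-12) = 12
since m = R²·4 − 12²:  R² = (144 + 432) / 4 = 144
R = √144 = 12  ⇒  r_B = 12 − 7 = 5

rB=5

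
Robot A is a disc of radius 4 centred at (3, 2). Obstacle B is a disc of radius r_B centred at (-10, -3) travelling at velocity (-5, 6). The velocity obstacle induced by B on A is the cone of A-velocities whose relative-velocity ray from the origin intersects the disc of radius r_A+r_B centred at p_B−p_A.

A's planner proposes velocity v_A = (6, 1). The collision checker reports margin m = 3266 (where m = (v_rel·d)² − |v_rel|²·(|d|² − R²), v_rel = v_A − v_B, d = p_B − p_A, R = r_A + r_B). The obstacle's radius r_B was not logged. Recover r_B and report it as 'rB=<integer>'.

m = 3266
d = (-13, -5);  v_rel = (11, -5),  |v_rel|² = 146
v_rel×d = (11)·(-5) − (-5)·(-13) = -120
since m = R²·146 − (-120)²:  R² = (14400 + 3266) / 146 = 121
R = √121 = 11  ⇒  r_B = 11 − 4 = 7

rB=7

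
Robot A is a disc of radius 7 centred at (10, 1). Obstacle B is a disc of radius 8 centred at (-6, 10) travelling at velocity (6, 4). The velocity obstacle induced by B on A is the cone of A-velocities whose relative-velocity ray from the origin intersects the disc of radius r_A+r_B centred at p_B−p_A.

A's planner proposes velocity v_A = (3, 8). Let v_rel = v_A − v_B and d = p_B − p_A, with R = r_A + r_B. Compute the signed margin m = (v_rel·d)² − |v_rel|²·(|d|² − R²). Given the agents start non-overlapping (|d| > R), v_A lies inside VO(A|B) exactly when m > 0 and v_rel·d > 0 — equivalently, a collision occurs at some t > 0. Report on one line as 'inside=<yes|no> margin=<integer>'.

d = (-16, 9),  |d|² = 337;  R = 7+8 = 15,  c = 337−15² = 112
v_rel = (-3, 4),  |v_rel|² = 25;  v_rel·d = (-3)·(-16) + (4)·(9) = 84
25·t² − 168·t + 112 = 0  ⇒  m = 84² − 25·112 = 4256
m = 4256 > 0,  v_rel·d = 84 > 0  ⇒  inside

inside=yes margin=4256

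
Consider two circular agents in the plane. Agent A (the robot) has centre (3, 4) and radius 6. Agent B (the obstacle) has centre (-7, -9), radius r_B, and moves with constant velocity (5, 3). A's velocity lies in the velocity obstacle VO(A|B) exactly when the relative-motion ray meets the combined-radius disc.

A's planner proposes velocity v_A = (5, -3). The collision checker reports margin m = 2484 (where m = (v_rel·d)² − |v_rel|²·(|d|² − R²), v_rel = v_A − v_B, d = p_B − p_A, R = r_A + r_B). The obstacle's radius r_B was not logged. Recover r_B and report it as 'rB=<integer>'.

m = 2484
d = (-10, -13);  v_rel = (0, -6),  |v_rel|² = 36
v_rel×d = (0)·(-13) − (-6)·(-10) = -60
since m = R²·36 − (-60)²:  R² = (3600 + 2484) / 36 = 169
R = √169 = 13  ⇒  r_B = 13 − 6 = 7

rB=7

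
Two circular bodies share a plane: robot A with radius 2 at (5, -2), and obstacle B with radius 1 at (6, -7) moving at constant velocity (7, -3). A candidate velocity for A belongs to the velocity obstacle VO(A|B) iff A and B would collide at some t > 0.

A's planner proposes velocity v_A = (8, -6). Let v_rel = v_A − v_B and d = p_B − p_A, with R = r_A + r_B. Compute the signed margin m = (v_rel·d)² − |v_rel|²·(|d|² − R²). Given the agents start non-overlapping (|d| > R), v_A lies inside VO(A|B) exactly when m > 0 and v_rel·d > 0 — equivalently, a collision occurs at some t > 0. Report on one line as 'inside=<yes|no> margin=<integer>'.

d = (1, -5),  |d|² = 26;  R = 2+1 = 3,  c = 26−3² = 17
v_rel = (1, -3),  |v_rel|² = 10;  v_rel·d = (1)·(1) + (-3)·(-5) = 16
10·t² − 32·t + 17 = 0  ⇒  m = 16² − 10·17 = 86
m = 86 > 0,  v_rel·d = 16 > 0  ⇒  inside

inside=yes margin=86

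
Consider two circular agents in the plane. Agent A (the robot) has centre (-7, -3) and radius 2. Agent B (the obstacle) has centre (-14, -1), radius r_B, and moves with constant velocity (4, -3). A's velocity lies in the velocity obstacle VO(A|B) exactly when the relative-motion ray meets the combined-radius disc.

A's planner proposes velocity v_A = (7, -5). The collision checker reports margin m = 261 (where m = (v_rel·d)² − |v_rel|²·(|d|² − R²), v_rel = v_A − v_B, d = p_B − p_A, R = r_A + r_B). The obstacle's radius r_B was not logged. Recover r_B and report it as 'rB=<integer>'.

m = 261
d = (-7, 2);  v_rel = (3, -2),  |v_rel|² = 13
v_rel×d = (3)·(2) − (-2)·(-7) = -8
since m = R²·13 − (-8)²:  R² = (64 + 261) / 13 = 25
R = √25 = 5  ⇒  r_B = 5 − 2 = 3

rB=3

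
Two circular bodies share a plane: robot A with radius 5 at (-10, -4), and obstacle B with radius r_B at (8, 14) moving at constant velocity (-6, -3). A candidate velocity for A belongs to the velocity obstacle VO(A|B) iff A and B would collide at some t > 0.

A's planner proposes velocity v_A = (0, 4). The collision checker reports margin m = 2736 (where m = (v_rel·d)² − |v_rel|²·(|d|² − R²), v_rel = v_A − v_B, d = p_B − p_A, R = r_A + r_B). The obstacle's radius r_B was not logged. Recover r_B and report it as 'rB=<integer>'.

m = 2736
d = (18, 18);  v_rel = (6, 7),  |v_rel|² = 85
v_rel×d = (6)·(18) − (7)·(18) = -18
since m = R²·85 − (-18)²:  R² = (324 + 2736) / 85 = 36
R = √36 = 6  ⇒  r_B = 6 − 5 = 1

rB=1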